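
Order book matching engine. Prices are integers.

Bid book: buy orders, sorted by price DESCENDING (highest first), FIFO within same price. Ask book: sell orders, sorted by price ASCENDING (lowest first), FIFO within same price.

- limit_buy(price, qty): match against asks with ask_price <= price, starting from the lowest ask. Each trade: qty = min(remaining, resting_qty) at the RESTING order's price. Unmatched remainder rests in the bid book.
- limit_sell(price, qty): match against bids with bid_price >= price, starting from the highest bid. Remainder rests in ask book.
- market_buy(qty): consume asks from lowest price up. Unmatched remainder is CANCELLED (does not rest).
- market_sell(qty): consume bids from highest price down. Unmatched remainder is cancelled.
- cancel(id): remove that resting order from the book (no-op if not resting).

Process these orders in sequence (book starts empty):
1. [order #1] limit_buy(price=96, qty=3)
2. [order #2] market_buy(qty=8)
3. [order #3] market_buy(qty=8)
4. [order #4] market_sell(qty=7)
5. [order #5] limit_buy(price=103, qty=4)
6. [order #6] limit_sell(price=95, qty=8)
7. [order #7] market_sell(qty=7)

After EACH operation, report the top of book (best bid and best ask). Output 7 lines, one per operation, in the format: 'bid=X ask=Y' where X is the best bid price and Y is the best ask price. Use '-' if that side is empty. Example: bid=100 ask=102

After op 1 [order #1] limit_buy(price=96, qty=3): fills=none; bids=[#1:3@96] asks=[-]
After op 2 [order #2] market_buy(qty=8): fills=none; bids=[#1:3@96] asks=[-]
After op 3 [order #3] market_buy(qty=8): fills=none; bids=[#1:3@96] asks=[-]
After op 4 [order #4] market_sell(qty=7): fills=#1x#4:3@96; bids=[-] asks=[-]
After op 5 [order #5] limit_buy(price=103, qty=4): fills=none; bids=[#5:4@103] asks=[-]
After op 6 [order #6] limit_sell(price=95, qty=8): fills=#5x#6:4@103; bids=[-] asks=[#6:4@95]
After op 7 [order #7] market_sell(qty=7): fills=none; bids=[-] asks=[#6:4@95]

Answer: bid=96 ask=-
bid=96 ask=-
bid=96 ask=-
bid=- ask=-
bid=103 ask=-
bid=- ask=95
bid=- ask=95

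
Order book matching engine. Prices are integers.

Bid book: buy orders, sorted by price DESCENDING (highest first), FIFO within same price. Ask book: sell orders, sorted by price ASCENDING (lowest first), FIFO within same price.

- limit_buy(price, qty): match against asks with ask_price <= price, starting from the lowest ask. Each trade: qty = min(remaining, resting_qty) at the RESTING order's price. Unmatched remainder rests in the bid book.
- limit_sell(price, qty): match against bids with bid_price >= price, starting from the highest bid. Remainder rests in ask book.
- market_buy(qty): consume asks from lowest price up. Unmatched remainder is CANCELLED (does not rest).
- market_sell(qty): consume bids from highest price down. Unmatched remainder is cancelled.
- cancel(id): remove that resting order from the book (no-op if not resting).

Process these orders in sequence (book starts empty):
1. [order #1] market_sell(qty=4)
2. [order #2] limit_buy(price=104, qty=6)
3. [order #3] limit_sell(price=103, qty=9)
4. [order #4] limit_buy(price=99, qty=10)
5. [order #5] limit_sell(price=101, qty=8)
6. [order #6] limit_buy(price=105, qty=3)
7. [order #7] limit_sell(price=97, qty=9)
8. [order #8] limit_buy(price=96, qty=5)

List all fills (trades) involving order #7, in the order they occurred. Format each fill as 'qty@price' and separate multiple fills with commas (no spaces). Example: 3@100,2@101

After op 1 [order #1] market_sell(qty=4): fills=none; bids=[-] asks=[-]
After op 2 [order #2] limit_buy(price=104, qty=6): fills=none; bids=[#2:6@104] asks=[-]
After op 3 [order #3] limit_sell(price=103, qty=9): fills=#2x#3:6@104; bids=[-] asks=[#3:3@103]
After op 4 [order #4] limit_buy(price=99, qty=10): fills=none; bids=[#4:10@99] asks=[#3:3@103]
After op 5 [order #5] limit_sell(price=101, qty=8): fills=none; bids=[#4:10@99] asks=[#5:8@101 #3:3@103]
After op 6 [order #6] limit_buy(price=105, qty=3): fills=#6x#5:3@101; bids=[#4:10@99] asks=[#5:5@101 #3:3@103]
After op 7 [order #7] limit_sell(price=97, qty=9): fills=#4x#7:9@99; bids=[#4:1@99] asks=[#5:5@101 #3:3@103]
After op 8 [order #8] limit_buy(price=96, qty=5): fills=none; bids=[#4:1@99 #8:5@96] asks=[#5:5@101 #3:3@103]

Answer: 9@99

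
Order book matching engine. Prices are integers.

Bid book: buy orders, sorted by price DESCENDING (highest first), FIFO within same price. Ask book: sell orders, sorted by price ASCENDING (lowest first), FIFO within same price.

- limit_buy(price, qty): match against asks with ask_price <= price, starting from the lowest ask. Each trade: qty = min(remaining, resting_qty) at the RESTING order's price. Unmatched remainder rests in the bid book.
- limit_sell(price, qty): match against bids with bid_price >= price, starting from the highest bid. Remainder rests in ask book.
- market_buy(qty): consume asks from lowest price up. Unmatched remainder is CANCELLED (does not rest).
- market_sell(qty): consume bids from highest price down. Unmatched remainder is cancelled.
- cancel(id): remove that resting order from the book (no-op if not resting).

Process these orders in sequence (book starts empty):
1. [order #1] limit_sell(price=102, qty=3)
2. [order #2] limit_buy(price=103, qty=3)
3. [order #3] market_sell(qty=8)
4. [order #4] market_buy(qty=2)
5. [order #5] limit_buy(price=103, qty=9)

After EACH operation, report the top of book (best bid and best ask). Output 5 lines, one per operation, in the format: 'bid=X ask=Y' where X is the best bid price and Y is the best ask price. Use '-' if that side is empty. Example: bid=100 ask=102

Answer: bid=- ask=102
bid=- ask=-
bid=- ask=-
bid=- ask=-
bid=103 ask=-

Derivation:
After op 1 [order #1] limit_sell(price=102, qty=3): fills=none; bids=[-] asks=[#1:3@102]
After op 2 [order #2] limit_buy(price=103, qty=3): fills=#2x#1:3@102; bids=[-] asks=[-]
After op 3 [order #3] market_sell(qty=8): fills=none; bids=[-] asks=[-]
After op 4 [order #4] market_buy(qty=2): fills=none; bids=[-] asks=[-]
After op 5 [order #5] limit_buy(price=103, qty=9): fills=none; bids=[#5:9@103] asks=[-]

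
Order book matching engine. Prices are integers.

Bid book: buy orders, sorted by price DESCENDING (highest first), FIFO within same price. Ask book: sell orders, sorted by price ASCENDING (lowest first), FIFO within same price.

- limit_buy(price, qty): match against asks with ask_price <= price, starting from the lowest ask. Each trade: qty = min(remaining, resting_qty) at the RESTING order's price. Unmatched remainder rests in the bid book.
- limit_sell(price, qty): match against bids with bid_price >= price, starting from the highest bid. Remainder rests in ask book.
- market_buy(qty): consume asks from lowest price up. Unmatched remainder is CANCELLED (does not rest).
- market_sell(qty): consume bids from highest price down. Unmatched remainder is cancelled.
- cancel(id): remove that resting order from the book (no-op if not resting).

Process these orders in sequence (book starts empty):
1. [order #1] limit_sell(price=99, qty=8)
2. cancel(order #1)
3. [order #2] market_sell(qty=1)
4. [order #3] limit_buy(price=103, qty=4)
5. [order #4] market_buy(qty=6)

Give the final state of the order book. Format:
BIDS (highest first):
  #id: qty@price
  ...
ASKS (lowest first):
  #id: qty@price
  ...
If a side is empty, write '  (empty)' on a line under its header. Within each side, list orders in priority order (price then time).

Answer: BIDS (highest first):
  #3: 4@103
ASKS (lowest first):
  (empty)

Derivation:
After op 1 [order #1] limit_sell(price=99, qty=8): fills=none; bids=[-] asks=[#1:8@99]
After op 2 cancel(order #1): fills=none; bids=[-] asks=[-]
After op 3 [order #2] market_sell(qty=1): fills=none; bids=[-] asks=[-]
After op 4 [order #3] limit_buy(price=103, qty=4): fills=none; bids=[#3:4@103] asks=[-]
After op 5 [order #4] market_buy(qty=6): fills=none; bids=[#3:4@103] asks=[-]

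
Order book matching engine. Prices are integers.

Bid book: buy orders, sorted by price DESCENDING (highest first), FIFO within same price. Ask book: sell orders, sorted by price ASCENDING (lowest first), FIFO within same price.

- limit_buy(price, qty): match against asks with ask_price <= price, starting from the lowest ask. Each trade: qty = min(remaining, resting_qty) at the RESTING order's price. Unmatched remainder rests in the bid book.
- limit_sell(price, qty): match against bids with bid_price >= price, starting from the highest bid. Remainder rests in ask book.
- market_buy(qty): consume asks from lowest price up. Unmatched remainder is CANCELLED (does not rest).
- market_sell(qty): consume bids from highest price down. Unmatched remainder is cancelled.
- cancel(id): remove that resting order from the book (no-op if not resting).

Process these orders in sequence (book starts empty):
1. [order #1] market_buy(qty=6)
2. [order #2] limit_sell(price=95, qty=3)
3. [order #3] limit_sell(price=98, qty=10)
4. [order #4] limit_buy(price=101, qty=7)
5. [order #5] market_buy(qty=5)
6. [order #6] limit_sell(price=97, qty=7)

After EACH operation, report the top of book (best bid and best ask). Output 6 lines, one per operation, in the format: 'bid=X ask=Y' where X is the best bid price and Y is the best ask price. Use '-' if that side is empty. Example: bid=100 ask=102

Answer: bid=- ask=-
bid=- ask=95
bid=- ask=95
bid=- ask=98
bid=- ask=98
bid=- ask=97

Derivation:
After op 1 [order #1] market_buy(qty=6): fills=none; bids=[-] asks=[-]
After op 2 [order #2] limit_sell(price=95, qty=3): fills=none; bids=[-] asks=[#2:3@95]
After op 3 [order #3] limit_sell(price=98, qty=10): fills=none; bids=[-] asks=[#2:3@95 #3:10@98]
After op 4 [order #4] limit_buy(price=101, qty=7): fills=#4x#2:3@95 #4x#3:4@98; bids=[-] asks=[#3:6@98]
After op 5 [order #5] market_buy(qty=5): fills=#5x#3:5@98; bids=[-] asks=[#3:1@98]
After op 6 [order #6] limit_sell(price=97, qty=7): fills=none; bids=[-] asks=[#6:7@97 #3:1@98]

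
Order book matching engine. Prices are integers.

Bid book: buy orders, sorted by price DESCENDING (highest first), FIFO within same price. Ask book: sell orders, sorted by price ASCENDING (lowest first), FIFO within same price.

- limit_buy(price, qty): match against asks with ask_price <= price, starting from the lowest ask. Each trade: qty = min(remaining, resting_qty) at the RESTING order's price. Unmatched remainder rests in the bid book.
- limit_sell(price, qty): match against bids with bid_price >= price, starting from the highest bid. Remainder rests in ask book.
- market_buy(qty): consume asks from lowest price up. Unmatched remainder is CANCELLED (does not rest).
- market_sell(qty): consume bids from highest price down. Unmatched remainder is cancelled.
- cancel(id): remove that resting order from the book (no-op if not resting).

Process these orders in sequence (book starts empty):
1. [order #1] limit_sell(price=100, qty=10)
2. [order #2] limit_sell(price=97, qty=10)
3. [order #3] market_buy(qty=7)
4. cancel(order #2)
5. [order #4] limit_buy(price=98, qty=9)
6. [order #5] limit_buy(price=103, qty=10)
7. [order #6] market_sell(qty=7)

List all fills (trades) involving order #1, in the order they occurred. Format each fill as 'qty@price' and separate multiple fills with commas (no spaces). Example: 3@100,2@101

Answer: 10@100

Derivation:
After op 1 [order #1] limit_sell(price=100, qty=10): fills=none; bids=[-] asks=[#1:10@100]
After op 2 [order #2] limit_sell(price=97, qty=10): fills=none; bids=[-] asks=[#2:10@97 #1:10@100]
After op 3 [order #3] market_buy(qty=7): fills=#3x#2:7@97; bids=[-] asks=[#2:3@97 #1:10@100]
After op 4 cancel(order #2): fills=none; bids=[-] asks=[#1:10@100]
After op 5 [order #4] limit_buy(price=98, qty=9): fills=none; bids=[#4:9@98] asks=[#1:10@100]
After op 6 [order #5] limit_buy(price=103, qty=10): fills=#5x#1:10@100; bids=[#4:9@98] asks=[-]
After op 7 [order #6] market_sell(qty=7): fills=#4x#6:7@98; bids=[#4:2@98] asks=[-]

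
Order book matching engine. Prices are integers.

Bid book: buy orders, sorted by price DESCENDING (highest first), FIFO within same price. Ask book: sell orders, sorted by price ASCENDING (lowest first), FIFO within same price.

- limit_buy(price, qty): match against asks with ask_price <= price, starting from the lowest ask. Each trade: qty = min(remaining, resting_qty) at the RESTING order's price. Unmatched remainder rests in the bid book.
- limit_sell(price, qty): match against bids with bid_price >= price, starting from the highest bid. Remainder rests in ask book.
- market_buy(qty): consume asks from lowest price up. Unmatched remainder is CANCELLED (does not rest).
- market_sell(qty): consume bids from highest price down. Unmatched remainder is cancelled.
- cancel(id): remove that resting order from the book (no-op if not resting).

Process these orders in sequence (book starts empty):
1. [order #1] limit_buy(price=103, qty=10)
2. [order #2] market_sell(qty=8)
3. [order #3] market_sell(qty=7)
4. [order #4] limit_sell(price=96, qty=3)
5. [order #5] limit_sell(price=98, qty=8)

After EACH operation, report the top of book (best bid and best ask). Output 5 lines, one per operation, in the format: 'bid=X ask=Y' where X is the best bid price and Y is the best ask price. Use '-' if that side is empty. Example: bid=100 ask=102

Answer: bid=103 ask=-
bid=103 ask=-
bid=- ask=-
bid=- ask=96
bid=- ask=96

Derivation:
After op 1 [order #1] limit_buy(price=103, qty=10): fills=none; bids=[#1:10@103] asks=[-]
After op 2 [order #2] market_sell(qty=8): fills=#1x#2:8@103; bids=[#1:2@103] asks=[-]
After op 3 [order #3] market_sell(qty=7): fills=#1x#3:2@103; bids=[-] asks=[-]
After op 4 [order #4] limit_sell(price=96, qty=3): fills=none; bids=[-] asks=[#4:3@96]
After op 5 [order #5] limit_sell(price=98, qty=8): fills=none; bids=[-] asks=[#4:3@96 #5:8@98]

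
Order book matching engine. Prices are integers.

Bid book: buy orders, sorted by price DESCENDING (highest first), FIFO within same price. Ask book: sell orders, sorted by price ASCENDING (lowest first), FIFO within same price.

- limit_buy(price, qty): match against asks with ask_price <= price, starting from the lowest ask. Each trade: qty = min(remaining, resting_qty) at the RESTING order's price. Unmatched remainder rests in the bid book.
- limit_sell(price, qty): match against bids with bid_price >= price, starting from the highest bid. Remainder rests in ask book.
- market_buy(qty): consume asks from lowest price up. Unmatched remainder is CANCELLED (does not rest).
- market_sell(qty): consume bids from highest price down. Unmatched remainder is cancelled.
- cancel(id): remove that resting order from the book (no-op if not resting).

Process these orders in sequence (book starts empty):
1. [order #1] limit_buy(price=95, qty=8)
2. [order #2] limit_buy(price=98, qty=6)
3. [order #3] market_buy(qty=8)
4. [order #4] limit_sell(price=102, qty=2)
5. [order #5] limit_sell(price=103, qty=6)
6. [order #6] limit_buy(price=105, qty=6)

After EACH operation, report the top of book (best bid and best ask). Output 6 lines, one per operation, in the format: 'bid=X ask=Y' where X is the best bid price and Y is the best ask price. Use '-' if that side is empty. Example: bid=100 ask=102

Answer: bid=95 ask=-
bid=98 ask=-
bid=98 ask=-
bid=98 ask=102
bid=98 ask=102
bid=98 ask=103

Derivation:
After op 1 [order #1] limit_buy(price=95, qty=8): fills=none; bids=[#1:8@95] asks=[-]
After op 2 [order #2] limit_buy(price=98, qty=6): fills=none; bids=[#2:6@98 #1:8@95] asks=[-]
After op 3 [order #3] market_buy(qty=8): fills=none; bids=[#2:6@98 #1:8@95] asks=[-]
After op 4 [order #4] limit_sell(price=102, qty=2): fills=none; bids=[#2:6@98 #1:8@95] asks=[#4:2@102]
After op 5 [order #5] limit_sell(price=103, qty=6): fills=none; bids=[#2:6@98 #1:8@95] asks=[#4:2@102 #5:6@103]
After op 6 [order #6] limit_buy(price=105, qty=6): fills=#6x#4:2@102 #6x#5:4@103; bids=[#2:6@98 #1:8@95] asks=[#5:2@103]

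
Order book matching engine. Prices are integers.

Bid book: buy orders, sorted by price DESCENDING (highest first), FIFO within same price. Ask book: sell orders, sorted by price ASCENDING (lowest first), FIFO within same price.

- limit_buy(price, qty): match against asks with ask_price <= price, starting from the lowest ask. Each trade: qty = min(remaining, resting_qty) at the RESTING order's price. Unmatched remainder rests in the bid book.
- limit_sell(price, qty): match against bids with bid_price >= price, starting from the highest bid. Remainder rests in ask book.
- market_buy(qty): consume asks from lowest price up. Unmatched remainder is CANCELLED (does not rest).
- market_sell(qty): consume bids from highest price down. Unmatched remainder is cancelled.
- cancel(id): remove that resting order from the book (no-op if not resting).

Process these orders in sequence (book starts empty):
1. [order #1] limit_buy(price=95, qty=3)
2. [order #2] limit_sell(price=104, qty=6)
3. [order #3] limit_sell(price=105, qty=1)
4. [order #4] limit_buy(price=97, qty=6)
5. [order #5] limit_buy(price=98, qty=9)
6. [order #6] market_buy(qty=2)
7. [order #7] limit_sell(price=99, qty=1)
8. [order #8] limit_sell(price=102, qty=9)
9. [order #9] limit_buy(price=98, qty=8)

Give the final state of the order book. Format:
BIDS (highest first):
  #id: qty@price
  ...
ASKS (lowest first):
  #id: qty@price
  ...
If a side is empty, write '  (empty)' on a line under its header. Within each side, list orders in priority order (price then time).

Answer: BIDS (highest first):
  #5: 9@98
  #9: 8@98
  #4: 6@97
  #1: 3@95
ASKS (lowest first):
  #7: 1@99
  #8: 9@102
  #2: 4@104
  #3: 1@105

Derivation:
After op 1 [order #1] limit_buy(price=95, qty=3): fills=none; bids=[#1:3@95] asks=[-]
After op 2 [order #2] limit_sell(price=104, qty=6): fills=none; bids=[#1:3@95] asks=[#2:6@104]
After op 3 [order #3] limit_sell(price=105, qty=1): fills=none; bids=[#1:3@95] asks=[#2:6@104 #3:1@105]
After op 4 [order #4] limit_buy(price=97, qty=6): fills=none; bids=[#4:6@97 #1:3@95] asks=[#2:6@104 #3:1@105]
After op 5 [order #5] limit_buy(price=98, qty=9): fills=none; bids=[#5:9@98 #4:6@97 #1:3@95] asks=[#2:6@104 #3:1@105]
After op 6 [order #6] market_buy(qty=2): fills=#6x#2:2@104; bids=[#5:9@98 #4:6@97 #1:3@95] asks=[#2:4@104 #3:1@105]
After op 7 [order #7] limit_sell(price=99, qty=1): fills=none; bids=[#5:9@98 #4:6@97 #1:3@95] asks=[#7:1@99 #2:4@104 #3:1@105]
After op 8 [order #8] limit_sell(price=102, qty=9): fills=none; bids=[#5:9@98 #4:6@97 #1:3@95] asks=[#7:1@99 #8:9@102 #2:4@104 #3:1@105]
After op 9 [order #9] limit_buy(price=98, qty=8): fills=none; bids=[#5:9@98 #9:8@98 #4:6@97 #1:3@95] asks=[#7:1@99 #8:9@102 #2:4@104 #3:1@105]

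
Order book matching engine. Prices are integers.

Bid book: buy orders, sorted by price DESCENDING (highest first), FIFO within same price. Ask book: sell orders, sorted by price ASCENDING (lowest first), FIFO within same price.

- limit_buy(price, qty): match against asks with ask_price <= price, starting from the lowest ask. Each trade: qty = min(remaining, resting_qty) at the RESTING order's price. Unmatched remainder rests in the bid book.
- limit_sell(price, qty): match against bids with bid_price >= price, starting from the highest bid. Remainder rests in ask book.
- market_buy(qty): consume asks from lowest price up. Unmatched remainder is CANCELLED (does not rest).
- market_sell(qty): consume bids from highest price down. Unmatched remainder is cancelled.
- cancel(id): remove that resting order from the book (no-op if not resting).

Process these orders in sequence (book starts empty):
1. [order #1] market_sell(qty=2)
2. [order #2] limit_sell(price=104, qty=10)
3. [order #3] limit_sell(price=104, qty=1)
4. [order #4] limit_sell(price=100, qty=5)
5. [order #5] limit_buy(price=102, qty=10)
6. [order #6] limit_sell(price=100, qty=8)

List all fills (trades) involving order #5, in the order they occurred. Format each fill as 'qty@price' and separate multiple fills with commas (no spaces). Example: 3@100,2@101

Answer: 5@100,5@102

Derivation:
After op 1 [order #1] market_sell(qty=2): fills=none; bids=[-] asks=[-]
After op 2 [order #2] limit_sell(price=104, qty=10): fills=none; bids=[-] asks=[#2:10@104]
After op 3 [order #3] limit_sell(price=104, qty=1): fills=none; bids=[-] asks=[#2:10@104 #3:1@104]
After op 4 [order #4] limit_sell(price=100, qty=5): fills=none; bids=[-] asks=[#4:5@100 #2:10@104 #3:1@104]
After op 5 [order #5] limit_buy(price=102, qty=10): fills=#5x#4:5@100; bids=[#5:5@102] asks=[#2:10@104 #3:1@104]
After op 6 [order #6] limit_sell(price=100, qty=8): fills=#5x#6:5@102; bids=[-] asks=[#6:3@100 #2:10@104 #3:1@104]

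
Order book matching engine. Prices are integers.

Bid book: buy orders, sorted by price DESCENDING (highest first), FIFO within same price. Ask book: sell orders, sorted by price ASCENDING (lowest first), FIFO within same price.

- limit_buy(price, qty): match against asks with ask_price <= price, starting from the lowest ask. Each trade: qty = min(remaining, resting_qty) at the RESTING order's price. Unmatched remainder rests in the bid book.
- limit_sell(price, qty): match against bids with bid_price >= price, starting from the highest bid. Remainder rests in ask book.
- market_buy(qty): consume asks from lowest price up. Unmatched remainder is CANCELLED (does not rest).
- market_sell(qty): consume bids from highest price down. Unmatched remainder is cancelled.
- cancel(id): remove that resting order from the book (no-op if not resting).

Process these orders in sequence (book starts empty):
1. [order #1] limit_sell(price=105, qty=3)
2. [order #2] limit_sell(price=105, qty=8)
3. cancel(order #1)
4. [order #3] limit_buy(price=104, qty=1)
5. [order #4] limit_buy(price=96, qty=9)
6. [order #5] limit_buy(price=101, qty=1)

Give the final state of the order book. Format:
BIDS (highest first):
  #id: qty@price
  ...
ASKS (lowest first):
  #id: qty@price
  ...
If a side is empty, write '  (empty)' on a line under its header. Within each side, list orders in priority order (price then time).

Answer: BIDS (highest first):
  #3: 1@104
  #5: 1@101
  #4: 9@96
ASKS (lowest first):
  #2: 8@105

Derivation:
After op 1 [order #1] limit_sell(price=105, qty=3): fills=none; bids=[-] asks=[#1:3@105]
After op 2 [order #2] limit_sell(price=105, qty=8): fills=none; bids=[-] asks=[#1:3@105 #2:8@105]
After op 3 cancel(order #1): fills=none; bids=[-] asks=[#2:8@105]
After op 4 [order #3] limit_buy(price=104, qty=1): fills=none; bids=[#3:1@104] asks=[#2:8@105]
After op 5 [order #4] limit_buy(price=96, qty=9): fills=none; bids=[#3:1@104 #4:9@96] asks=[#2:8@105]
After op 6 [order #5] limit_buy(price=101, qty=1): fills=none; bids=[#3:1@104 #5:1@101 #4:9@96] asks=[#2:8@105]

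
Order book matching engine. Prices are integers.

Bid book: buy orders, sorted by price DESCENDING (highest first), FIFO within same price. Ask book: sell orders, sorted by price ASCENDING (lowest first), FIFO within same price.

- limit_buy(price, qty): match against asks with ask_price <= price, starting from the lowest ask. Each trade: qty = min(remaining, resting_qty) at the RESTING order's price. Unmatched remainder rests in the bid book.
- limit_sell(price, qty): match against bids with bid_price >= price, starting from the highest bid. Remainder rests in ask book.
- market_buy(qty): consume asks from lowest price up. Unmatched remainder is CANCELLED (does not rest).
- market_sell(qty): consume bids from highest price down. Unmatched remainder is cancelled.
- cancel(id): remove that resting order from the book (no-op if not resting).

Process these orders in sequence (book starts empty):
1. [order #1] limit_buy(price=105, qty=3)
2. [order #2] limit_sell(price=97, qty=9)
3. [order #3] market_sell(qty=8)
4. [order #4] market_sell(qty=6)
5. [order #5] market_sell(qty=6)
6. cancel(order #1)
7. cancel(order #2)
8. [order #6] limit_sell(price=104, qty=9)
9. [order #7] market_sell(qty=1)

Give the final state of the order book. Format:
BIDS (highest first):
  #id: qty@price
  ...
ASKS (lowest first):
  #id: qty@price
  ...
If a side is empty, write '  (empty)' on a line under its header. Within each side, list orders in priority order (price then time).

After op 1 [order #1] limit_buy(price=105, qty=3): fills=none; bids=[#1:3@105] asks=[-]
After op 2 [order #2] limit_sell(price=97, qty=9): fills=#1x#2:3@105; bids=[-] asks=[#2:6@97]
After op 3 [order #3] market_sell(qty=8): fills=none; bids=[-] asks=[#2:6@97]
After op 4 [order #4] market_sell(qty=6): fills=none; bids=[-] asks=[#2:6@97]
After op 5 [order #5] market_sell(qty=6): fills=none; bids=[-] asks=[#2:6@97]
After op 6 cancel(order #1): fills=none; bids=[-] asks=[#2:6@97]
After op 7 cancel(order #2): fills=none; bids=[-] asks=[-]
After op 8 [order #6] limit_sell(price=104, qty=9): fills=none; bids=[-] asks=[#6:9@104]
After op 9 [order #7] market_sell(qty=1): fills=none; bids=[-] asks=[#6:9@104]

Answer: BIDS (highest first):
  (empty)
ASKS (lowest first):
  #6: 9@104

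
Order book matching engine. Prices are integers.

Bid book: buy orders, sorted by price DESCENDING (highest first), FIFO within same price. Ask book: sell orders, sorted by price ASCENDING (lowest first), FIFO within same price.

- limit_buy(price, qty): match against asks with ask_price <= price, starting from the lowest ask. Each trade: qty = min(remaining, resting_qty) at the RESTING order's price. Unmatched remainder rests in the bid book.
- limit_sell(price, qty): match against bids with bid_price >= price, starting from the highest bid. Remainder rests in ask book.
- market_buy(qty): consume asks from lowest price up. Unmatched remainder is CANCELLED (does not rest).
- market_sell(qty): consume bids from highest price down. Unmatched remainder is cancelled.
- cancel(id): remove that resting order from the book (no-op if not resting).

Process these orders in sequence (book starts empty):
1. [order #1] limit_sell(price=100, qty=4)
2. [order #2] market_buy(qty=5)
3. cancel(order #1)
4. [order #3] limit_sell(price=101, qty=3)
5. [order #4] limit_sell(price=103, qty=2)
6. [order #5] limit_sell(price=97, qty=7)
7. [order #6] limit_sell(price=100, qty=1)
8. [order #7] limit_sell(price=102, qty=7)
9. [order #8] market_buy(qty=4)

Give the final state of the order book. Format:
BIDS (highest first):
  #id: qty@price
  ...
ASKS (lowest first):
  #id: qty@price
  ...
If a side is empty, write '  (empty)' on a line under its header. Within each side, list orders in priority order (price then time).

After op 1 [order #1] limit_sell(price=100, qty=4): fills=none; bids=[-] asks=[#1:4@100]
After op 2 [order #2] market_buy(qty=5): fills=#2x#1:4@100; bids=[-] asks=[-]
After op 3 cancel(order #1): fills=none; bids=[-] asks=[-]
After op 4 [order #3] limit_sell(price=101, qty=3): fills=none; bids=[-] asks=[#3:3@101]
After op 5 [order #4] limit_sell(price=103, qty=2): fills=none; bids=[-] asks=[#3:3@101 #4:2@103]
After op 6 [order #5] limit_sell(price=97, qty=7): fills=none; bids=[-] asks=[#5:7@97 #3:3@101 #4:2@103]
After op 7 [order #6] limit_sell(price=100, qty=1): fills=none; bids=[-] asks=[#5:7@97 #6:1@100 #3:3@101 #4:2@103]
After op 8 [order #7] limit_sell(price=102, qty=7): fills=none; bids=[-] asks=[#5:7@97 #6:1@100 #3:3@101 #7:7@102 #4:2@103]
After op 9 [order #8] market_buy(qty=4): fills=#8x#5:4@97; bids=[-] asks=[#5:3@97 #6:1@100 #3:3@101 #7:7@102 #4:2@103]

Answer: BIDS (highest first):
  (empty)
ASKS (lowest first):
  #5: 3@97
  #6: 1@100
  #3: 3@101
  #7: 7@102
  #4: 2@103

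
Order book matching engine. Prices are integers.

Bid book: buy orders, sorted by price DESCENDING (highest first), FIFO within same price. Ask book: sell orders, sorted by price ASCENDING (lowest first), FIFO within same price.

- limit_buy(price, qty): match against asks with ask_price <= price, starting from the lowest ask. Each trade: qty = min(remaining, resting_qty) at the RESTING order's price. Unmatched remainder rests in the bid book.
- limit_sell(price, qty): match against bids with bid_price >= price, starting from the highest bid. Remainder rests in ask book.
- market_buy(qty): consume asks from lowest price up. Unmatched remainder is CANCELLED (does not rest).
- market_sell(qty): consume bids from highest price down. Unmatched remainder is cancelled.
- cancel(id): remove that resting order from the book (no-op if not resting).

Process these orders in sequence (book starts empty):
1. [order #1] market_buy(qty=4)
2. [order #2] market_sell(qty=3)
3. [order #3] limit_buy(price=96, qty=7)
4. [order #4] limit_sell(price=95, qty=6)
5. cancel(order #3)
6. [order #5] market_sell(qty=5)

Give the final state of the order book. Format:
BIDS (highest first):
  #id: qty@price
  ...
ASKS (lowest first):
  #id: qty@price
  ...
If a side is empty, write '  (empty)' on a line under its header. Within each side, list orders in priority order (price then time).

Answer: BIDS (highest first):
  (empty)
ASKS (lowest first):
  (empty)

Derivation:
After op 1 [order #1] market_buy(qty=4): fills=none; bids=[-] asks=[-]
After op 2 [order #2] market_sell(qty=3): fills=none; bids=[-] asks=[-]
After op 3 [order #3] limit_buy(price=96, qty=7): fills=none; bids=[#3:7@96] asks=[-]
After op 4 [order #4] limit_sell(price=95, qty=6): fills=#3x#4:6@96; bids=[#3:1@96] asks=[-]
After op 5 cancel(order #3): fills=none; bids=[-] asks=[-]
After op 6 [order #5] market_sell(qty=5): fills=none; bids=[-] asks=[-]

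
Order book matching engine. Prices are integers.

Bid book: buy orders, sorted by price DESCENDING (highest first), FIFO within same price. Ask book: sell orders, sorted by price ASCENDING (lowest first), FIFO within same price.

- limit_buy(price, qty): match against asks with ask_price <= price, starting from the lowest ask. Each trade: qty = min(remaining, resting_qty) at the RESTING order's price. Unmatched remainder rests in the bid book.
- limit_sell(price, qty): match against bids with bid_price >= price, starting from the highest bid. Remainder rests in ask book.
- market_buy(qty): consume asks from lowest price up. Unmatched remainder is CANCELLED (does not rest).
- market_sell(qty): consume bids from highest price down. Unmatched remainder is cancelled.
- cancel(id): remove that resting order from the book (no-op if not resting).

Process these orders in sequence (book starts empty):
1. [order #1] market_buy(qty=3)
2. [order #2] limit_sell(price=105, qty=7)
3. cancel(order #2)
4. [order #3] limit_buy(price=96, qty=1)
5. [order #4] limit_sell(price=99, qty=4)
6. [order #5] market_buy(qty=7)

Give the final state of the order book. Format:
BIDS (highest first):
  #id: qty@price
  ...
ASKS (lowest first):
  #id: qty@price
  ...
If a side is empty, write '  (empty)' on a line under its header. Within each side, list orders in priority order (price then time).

Answer: BIDS (highest first):
  #3: 1@96
ASKS (lowest first):
  (empty)

Derivation:
After op 1 [order #1] market_buy(qty=3): fills=none; bids=[-] asks=[-]
After op 2 [order #2] limit_sell(price=105, qty=7): fills=none; bids=[-] asks=[#2:7@105]
After op 3 cancel(order #2): fills=none; bids=[-] asks=[-]
After op 4 [order #3] limit_buy(price=96, qty=1): fills=none; bids=[#3:1@96] asks=[-]
After op 5 [order #4] limit_sell(price=99, qty=4): fills=none; bids=[#3:1@96] asks=[#4:4@99]
After op 6 [order #5] market_buy(qty=7): fills=#5x#4:4@99; bids=[#3:1@96] asks=[-]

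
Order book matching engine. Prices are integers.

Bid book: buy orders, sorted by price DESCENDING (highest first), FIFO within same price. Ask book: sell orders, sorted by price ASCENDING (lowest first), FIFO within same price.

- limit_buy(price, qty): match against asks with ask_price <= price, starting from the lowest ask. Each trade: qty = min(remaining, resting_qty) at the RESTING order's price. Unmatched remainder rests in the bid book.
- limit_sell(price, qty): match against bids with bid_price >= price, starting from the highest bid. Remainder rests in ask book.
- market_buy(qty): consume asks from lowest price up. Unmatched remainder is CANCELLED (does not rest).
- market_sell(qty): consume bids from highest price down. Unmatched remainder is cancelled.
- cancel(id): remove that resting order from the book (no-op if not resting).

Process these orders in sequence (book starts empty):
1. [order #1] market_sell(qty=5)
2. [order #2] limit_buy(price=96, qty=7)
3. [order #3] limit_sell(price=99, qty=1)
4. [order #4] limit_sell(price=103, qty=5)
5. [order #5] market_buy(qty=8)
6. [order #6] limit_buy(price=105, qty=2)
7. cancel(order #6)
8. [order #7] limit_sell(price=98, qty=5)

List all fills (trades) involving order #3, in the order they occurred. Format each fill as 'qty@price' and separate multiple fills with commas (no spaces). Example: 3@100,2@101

Answer: 1@99

Derivation:
After op 1 [order #1] market_sell(qty=5): fills=none; bids=[-] asks=[-]
After op 2 [order #2] limit_buy(price=96, qty=7): fills=none; bids=[#2:7@96] asks=[-]
After op 3 [order #3] limit_sell(price=99, qty=1): fills=none; bids=[#2:7@96] asks=[#3:1@99]
After op 4 [order #4] limit_sell(price=103, qty=5): fills=none; bids=[#2:7@96] asks=[#3:1@99 #4:5@103]
After op 5 [order #5] market_buy(qty=8): fills=#5x#3:1@99 #5x#4:5@103; bids=[#2:7@96] asks=[-]
After op 6 [order #6] limit_buy(price=105, qty=2): fills=none; bids=[#6:2@105 #2:7@96] asks=[-]
After op 7 cancel(order #6): fills=none; bids=[#2:7@96] asks=[-]
After op 8 [order #7] limit_sell(price=98, qty=5): fills=none; bids=[#2:7@96] asks=[#7:5@98]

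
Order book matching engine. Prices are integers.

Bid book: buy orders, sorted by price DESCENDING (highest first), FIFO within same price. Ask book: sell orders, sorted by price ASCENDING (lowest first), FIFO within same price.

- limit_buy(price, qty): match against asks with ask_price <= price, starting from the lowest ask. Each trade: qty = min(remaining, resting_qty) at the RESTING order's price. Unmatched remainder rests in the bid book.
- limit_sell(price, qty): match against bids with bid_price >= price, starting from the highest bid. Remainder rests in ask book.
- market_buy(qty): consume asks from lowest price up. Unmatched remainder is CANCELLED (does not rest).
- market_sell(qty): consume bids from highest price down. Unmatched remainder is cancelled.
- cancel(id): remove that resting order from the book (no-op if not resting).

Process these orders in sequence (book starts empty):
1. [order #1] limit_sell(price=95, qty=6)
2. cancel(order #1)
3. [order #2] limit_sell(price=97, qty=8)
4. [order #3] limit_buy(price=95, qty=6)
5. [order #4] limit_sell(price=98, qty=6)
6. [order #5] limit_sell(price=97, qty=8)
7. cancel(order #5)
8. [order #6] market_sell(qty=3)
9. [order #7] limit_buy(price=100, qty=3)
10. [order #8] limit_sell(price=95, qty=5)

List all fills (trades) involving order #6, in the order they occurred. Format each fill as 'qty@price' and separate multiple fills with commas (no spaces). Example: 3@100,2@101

Answer: 3@95

Derivation:
After op 1 [order #1] limit_sell(price=95, qty=6): fills=none; bids=[-] asks=[#1:6@95]
After op 2 cancel(order #1): fills=none; bids=[-] asks=[-]
After op 3 [order #2] limit_sell(price=97, qty=8): fills=none; bids=[-] asks=[#2:8@97]
After op 4 [order #3] limit_buy(price=95, qty=6): fills=none; bids=[#3:6@95] asks=[#2:8@97]
After op 5 [order #4] limit_sell(price=98, qty=6): fills=none; bids=[#3:6@95] asks=[#2:8@97 #4:6@98]
After op 6 [order #5] limit_sell(price=97, qty=8): fills=none; bids=[#3:6@95] asks=[#2:8@97 #5:8@97 #4:6@98]
After op 7 cancel(order #5): fills=none; bids=[#3:6@95] asks=[#2:8@97 #4:6@98]
After op 8 [order #6] market_sell(qty=3): fills=#3x#6:3@95; bids=[#3:3@95] asks=[#2:8@97 #4:6@98]
After op 9 [order #7] limit_buy(price=100, qty=3): fills=#7x#2:3@97; bids=[#3:3@95] asks=[#2:5@97 #4:6@98]
After op 10 [order #8] limit_sell(price=95, qty=5): fills=#3x#8:3@95; bids=[-] asks=[#8:2@95 #2:5@97 #4:6@98]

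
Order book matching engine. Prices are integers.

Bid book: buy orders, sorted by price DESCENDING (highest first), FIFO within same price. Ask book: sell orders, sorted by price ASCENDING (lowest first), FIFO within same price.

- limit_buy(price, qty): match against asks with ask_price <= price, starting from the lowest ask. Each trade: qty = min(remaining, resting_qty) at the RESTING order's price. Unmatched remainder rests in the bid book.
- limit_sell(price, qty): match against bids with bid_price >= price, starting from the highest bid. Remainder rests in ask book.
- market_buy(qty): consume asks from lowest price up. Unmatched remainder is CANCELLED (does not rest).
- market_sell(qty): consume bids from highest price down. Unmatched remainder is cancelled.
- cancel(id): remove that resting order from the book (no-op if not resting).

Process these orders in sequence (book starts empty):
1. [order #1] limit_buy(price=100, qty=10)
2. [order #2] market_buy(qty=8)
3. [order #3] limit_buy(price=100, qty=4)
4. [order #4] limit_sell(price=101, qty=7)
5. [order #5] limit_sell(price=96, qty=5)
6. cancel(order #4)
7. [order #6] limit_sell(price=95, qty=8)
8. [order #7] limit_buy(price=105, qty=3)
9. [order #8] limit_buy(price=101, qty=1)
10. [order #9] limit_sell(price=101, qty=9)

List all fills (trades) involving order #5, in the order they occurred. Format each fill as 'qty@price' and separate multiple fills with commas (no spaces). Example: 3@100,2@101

After op 1 [order #1] limit_buy(price=100, qty=10): fills=none; bids=[#1:10@100] asks=[-]
After op 2 [order #2] market_buy(qty=8): fills=none; bids=[#1:10@100] asks=[-]
After op 3 [order #3] limit_buy(price=100, qty=4): fills=none; bids=[#1:10@100 #3:4@100] asks=[-]
After op 4 [order #4] limit_sell(price=101, qty=7): fills=none; bids=[#1:10@100 #3:4@100] asks=[#4:7@101]
After op 5 [order #5] limit_sell(price=96, qty=5): fills=#1x#5:5@100; bids=[#1:5@100 #3:4@100] asks=[#4:7@101]
After op 6 cancel(order #4): fills=none; bids=[#1:5@100 #3:4@100] asks=[-]
After op 7 [order #6] limit_sell(price=95, qty=8): fills=#1x#6:5@100 #3x#6:3@100; bids=[#3:1@100] asks=[-]
After op 8 [order #7] limit_buy(price=105, qty=3): fills=none; bids=[#7:3@105 #3:1@100] asks=[-]
After op 9 [order #8] limit_buy(price=101, qty=1): fills=none; bids=[#7:3@105 #8:1@101 #3:1@100] asks=[-]
After op 10 [order #9] limit_sell(price=101, qty=9): fills=#7x#9:3@105 #8x#9:1@101; bids=[#3:1@100] asks=[#9:5@101]

Answer: 5@100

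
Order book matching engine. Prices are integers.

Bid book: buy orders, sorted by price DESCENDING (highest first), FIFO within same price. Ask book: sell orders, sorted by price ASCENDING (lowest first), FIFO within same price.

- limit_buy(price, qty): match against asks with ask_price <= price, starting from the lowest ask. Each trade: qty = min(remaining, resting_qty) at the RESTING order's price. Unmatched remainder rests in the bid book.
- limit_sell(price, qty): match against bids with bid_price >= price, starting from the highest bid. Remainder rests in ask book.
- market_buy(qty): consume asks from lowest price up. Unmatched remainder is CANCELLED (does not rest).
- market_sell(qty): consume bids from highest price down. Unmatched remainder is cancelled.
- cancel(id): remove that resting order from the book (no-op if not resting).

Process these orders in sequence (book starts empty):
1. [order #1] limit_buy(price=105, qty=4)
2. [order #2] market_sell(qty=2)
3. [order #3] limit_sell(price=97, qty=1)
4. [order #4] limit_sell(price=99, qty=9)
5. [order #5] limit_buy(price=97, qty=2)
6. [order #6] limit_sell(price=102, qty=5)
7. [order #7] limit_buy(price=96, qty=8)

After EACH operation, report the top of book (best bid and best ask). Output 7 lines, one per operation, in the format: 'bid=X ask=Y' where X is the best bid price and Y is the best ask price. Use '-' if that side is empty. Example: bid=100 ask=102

After op 1 [order #1] limit_buy(price=105, qty=4): fills=none; bids=[#1:4@105] asks=[-]
After op 2 [order #2] market_sell(qty=2): fills=#1x#2:2@105; bids=[#1:2@105] asks=[-]
After op 3 [order #3] limit_sell(price=97, qty=1): fills=#1x#3:1@105; bids=[#1:1@105] asks=[-]
After op 4 [order #4] limit_sell(price=99, qty=9): fills=#1x#4:1@105; bids=[-] asks=[#4:8@99]
After op 5 [order #5] limit_buy(price=97, qty=2): fills=none; bids=[#5:2@97] asks=[#4:8@99]
After op 6 [order #6] limit_sell(price=102, qty=5): fills=none; bids=[#5:2@97] asks=[#4:8@99 #6:5@102]
After op 7 [order #7] limit_buy(price=96, qty=8): fills=none; bids=[#5:2@97 #7:8@96] asks=[#4:8@99 #6:5@102]

Answer: bid=105 ask=-
bid=105 ask=-
bid=105 ask=-
bid=- ask=99
bid=97 ask=99
bid=97 ask=99
bid=97 ask=99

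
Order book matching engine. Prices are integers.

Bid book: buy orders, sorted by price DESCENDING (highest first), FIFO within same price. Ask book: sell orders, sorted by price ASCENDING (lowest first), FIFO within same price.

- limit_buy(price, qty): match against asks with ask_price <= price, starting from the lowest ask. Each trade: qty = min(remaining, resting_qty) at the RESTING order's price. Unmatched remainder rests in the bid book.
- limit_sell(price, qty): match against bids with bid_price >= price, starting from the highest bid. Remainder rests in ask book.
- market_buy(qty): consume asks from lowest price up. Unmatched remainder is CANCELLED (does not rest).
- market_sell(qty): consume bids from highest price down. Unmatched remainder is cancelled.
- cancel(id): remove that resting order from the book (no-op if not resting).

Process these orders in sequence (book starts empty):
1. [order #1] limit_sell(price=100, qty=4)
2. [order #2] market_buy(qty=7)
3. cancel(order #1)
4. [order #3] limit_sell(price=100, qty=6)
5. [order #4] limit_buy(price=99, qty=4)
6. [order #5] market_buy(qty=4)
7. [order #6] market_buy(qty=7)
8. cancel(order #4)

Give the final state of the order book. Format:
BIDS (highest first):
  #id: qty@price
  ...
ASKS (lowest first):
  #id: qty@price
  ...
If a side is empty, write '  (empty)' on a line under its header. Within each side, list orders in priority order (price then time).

After op 1 [order #1] limit_sell(price=100, qty=4): fills=none; bids=[-] asks=[#1:4@100]
After op 2 [order #2] market_buy(qty=7): fills=#2x#1:4@100; bids=[-] asks=[-]
After op 3 cancel(order #1): fills=none; bids=[-] asks=[-]
After op 4 [order #3] limit_sell(price=100, qty=6): fills=none; bids=[-] asks=[#3:6@100]
After op 5 [order #4] limit_buy(price=99, qty=4): fills=none; bids=[#4:4@99] asks=[#3:6@100]
After op 6 [order #5] market_buy(qty=4): fills=#5x#3:4@100; bids=[#4:4@99] asks=[#3:2@100]
After op 7 [order #6] market_buy(qty=7): fills=#6x#3:2@100; bids=[#4:4@99] asks=[-]
After op 8 cancel(order #4): fills=none; bids=[-] asks=[-]

Answer: BIDS (highest first):
  (empty)
ASKS (lowest first):
  (empty)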